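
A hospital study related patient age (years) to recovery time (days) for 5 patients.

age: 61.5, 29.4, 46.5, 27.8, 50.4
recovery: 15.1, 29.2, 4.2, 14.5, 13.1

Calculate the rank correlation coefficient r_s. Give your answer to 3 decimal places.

Rank age: 5, 2, 3, 1, 4
Rank recovery: 4, 5, 1, 3, 2
d = rank(age) − rank(recovery): 1, -3, 2, -2, 2; Σd² = 22
ρ = 1 − 6Σd² / [n(n²−1)] = 1 − 6×22 / (5×24) = 1 − 132/120 ≈ -0.100

-0.100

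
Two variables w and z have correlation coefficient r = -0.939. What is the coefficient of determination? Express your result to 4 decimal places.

r² = (-0.939)² = 0.8817

0.8817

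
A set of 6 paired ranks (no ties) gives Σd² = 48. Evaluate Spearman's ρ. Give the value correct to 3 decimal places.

-0.371

ρ = 1 − 6Σd² / [n(n²−1)] = 1 − 6×48 / (6×35)
  = 1 − 288/210 = 1 − 1.3714 ≈ -0.371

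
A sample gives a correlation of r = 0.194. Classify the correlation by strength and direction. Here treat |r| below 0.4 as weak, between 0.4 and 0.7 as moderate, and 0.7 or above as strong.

weak positive

r = 0.194 > 0 so the relationship is positive.
|r| = 0.194, which falls in the weak range.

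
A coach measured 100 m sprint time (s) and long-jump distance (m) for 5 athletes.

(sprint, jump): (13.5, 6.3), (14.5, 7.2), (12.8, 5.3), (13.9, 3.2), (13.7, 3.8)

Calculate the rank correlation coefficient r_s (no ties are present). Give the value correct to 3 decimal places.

Rank sprint: 2, 5, 1, 4, 3
Rank jump: 4, 5, 3, 1, 2
d = rank(sprint) − rank(jump): -2, 0, -2, 3, 1; Σd² = 18
ρ = 1 − 6Σd² / [n(n²−1)] = 1 − 6×18 / (5×24) = 1 − 108/120 ≈ 0.100

0.100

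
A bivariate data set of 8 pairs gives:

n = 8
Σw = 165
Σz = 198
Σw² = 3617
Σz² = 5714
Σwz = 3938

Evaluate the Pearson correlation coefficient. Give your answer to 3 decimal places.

-0.349

r = (nΣwz − ΣwΣz) / √[(nΣw² − (Σw)²)(nΣz² − (Σz)²)]
Numerator: 8×3938 − 165×198 = -1166
Denominator: √[(28936 − 27225)(45712 − 39204)] = √[1711 × 6508] = 3336.9429
r = -1166 / 3336.9429 ≈ -0.349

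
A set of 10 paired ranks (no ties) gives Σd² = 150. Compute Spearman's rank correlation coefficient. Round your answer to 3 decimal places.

ρ = 1 − 6Σd² / [n(n²−1)] = 1 − 6×150 / (10×99)
  = 1 − 900/990 = 1 − 0.9091 ≈ 0.091

0.091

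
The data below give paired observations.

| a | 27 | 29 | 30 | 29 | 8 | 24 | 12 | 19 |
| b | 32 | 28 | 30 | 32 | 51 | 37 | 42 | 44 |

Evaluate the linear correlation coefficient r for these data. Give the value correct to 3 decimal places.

-0.945

n = 8, Σa = 178, Σb = 296, Σa² = 4456, Σb² = 11402, Σab = 6140
nΣab − ΣaΣb = 49120 − 52688 = -3568
nΣa² − (Σa)² = 35648 − 31684 = 3964; nΣb² − (Σb)² = 91216 − 87616 = 3600
r = -3568 / √(3964 × 3600) = -3568 / 3777.6183 ≈ -0.945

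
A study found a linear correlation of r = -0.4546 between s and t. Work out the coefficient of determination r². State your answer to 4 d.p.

0.2067

r² = (-0.4546)² = 0.2067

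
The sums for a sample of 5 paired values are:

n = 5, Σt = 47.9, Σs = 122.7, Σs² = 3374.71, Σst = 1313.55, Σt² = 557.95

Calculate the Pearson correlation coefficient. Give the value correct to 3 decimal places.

r = (nΣst − ΣsΣt) / √[(nΣs² − (Σs)²)(nΣt² − (Σt)²)]
Numerator: 5×1313.55 − 122.7×47.9 = 690.42
Denominator: √[(16873.55 − 15055.29)(2789.75 − 2294.41)] = √[1818.26 × 495.34] = 949.0295
r = 690.42 / 949.0295 ≈ 0.728

0.728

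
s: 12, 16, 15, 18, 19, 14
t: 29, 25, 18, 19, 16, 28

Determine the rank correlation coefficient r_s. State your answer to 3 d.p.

-0.829

Rank s: 1, 4, 3, 5, 6, 2
Rank t: 6, 4, 2, 3, 1, 5
d = rank(s) − rank(t): -5, 0, 1, 2, 5, -3; Σd² = 64
ρ = 1 − 6Σd² / [n(n²−1)] = 1 − 6×64 / (6×35) = 1 − 384/210 ≈ -0.829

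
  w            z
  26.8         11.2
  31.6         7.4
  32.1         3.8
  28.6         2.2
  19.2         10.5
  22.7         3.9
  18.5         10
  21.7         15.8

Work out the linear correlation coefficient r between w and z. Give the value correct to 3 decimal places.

n = 8, Σw = 201.2, Σz = 64.8, Σw² = 5262.24, Σz² = 674.58, Σwz = 1536.89
nΣwz − ΣwΣz = 12295.12 − 13037.76 = -742.64
nΣw² − (Σw)² = 42097.92 − 40481.44 = 1616.48; nΣz² − (Σz)² = 5396.64 − 4199.04 = 1197.6
r = -742.64 / √(1616.48 × 1197.6) = -742.64 / 1391.3650 ≈ -0.534

-0.534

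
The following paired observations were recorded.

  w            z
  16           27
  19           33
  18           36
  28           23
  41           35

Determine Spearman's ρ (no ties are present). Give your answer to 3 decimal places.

0.000

Rank w: 1, 3, 2, 4, 5
Rank z: 2, 3, 5, 1, 4
d = rank(w) − rank(z): -1, 0, -3, 3, 1; Σd² = 20
ρ = 1 − 6Σd² / [n(n²−1)] = 1 − 6×20 / (5×24) = 1 − 120/120 ≈ 0.000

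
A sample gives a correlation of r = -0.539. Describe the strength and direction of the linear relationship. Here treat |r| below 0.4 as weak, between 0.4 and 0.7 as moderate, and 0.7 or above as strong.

r = -0.539 < 0 so the relationship is negative.
|r| = 0.539, which falls in the moderate range.

moderate negative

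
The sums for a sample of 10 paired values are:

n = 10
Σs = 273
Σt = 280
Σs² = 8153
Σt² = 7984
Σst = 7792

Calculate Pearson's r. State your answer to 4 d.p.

0.4661

r = (nΣst − ΣsΣt) / √[(nΣs² − (Σs)²)(nΣt² − (Σt)²)]
Numerator: 10×7792 − 273×280 = 1480
Denominator: √[(81530 − 74529)(79840 − 78400)] = √[7001 × 1440] = 3175.1283
r = 1480 / 3175.1283 ≈ 0.4661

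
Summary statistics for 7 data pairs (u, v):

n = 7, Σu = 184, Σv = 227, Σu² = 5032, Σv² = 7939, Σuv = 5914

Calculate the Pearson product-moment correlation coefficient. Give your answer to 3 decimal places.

-0.157

r = (nΣuv − ΣuΣv) / √[(nΣu² − (Σu)²)(nΣv² − (Σv)²)]
Numerator: 7×5914 − 184×227 = -370
Denominator: √[(35224 − 33856)(55573 − 51529)] = √[1368 × 4044] = 2352.0612
r = -370 / 2352.0612 ≈ -0.157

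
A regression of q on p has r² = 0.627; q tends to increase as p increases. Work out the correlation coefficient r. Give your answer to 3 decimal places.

|r| = √0.627 = 0.792
The association is positive, so r = 0.792.

0.792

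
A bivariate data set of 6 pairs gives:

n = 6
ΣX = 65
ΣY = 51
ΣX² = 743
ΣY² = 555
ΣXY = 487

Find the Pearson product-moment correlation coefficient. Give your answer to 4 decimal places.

r = (nΣXY − ΣXΣY) / √[(nΣX² − (ΣX)²)(nΣY² − (ΣY)²)]
Numerator: 6×487 − 65×51 = -393
Denominator: √[(4458 − 4225)(3330 − 2601)] = √[233 × 729] = 412.1371
r = -393 / 412.1371 ≈ -0.9536

-0.9536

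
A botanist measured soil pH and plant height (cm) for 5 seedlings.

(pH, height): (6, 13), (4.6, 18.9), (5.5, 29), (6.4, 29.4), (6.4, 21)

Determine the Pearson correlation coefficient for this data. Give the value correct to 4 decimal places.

n = 5, Σx = 28.9, Σy = 111.3, Σx² = 169.33, Σy² = 2672.57, Σxy = 647
nΣxy − ΣxΣy = 3235 − 3216.57 = 18.43
nΣx² − (Σx)² = 846.65 − 835.21 = 11.44; nΣy² − (Σy)² = 13362.85 − 12387.69 = 975.16
r = 18.43 / √(11.44 × 975.16) = 18.43 / 105.6212 ≈ 0.1745

0.1745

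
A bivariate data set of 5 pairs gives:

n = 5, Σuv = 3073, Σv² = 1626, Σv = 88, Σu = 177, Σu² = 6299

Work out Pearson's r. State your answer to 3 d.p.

r = (nΣuv − ΣuΣv) / √[(nΣu² − (Σu)²)(nΣv² − (Σv)²)]
Numerator: 5×3073 − 177×88 = -211
Denominator: √[(31495 − 31329)(8130 − 7744)] = √[166 × 386] = 253.1324
r = -211 / 253.1324 ≈ -0.834

-0.834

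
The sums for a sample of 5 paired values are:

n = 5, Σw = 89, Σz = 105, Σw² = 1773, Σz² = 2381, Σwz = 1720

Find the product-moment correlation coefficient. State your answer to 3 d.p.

-0.817

r = (nΣwz − ΣwΣz) / √[(nΣw² − (Σw)²)(nΣz² − (Σz)²)]
Numerator: 5×1720 − 89×105 = -745
Denominator: √[(8865 − 7921)(11905 − 11025)] = √[944 × 880] = 911.4384
r = -745 / 911.4384 ≈ -0.817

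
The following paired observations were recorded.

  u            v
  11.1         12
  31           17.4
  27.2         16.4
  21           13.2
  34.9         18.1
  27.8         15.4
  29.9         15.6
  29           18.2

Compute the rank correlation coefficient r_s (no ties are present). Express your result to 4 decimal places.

0.7619

Rank u: 1, 7, 3, 2, 8, 4, 6, 5
Rank v: 1, 6, 5, 2, 7, 3, 4, 8
d = rank(u) − rank(v): 0, 1, -2, 0, 1, 1, 2, -3; Σd² = 20
ρ = 1 − 6Σd² / [n(n²−1)] = 1 − 6×20 / (8×63) = 1 − 120/504 ≈ 0.7619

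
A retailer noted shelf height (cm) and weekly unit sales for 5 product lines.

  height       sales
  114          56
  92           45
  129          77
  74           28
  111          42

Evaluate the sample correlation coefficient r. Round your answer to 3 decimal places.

n = 5, Σx = 520, Σy = 248, Σx² = 55898, Σy² = 13638, Σxy = 27191
nΣxy − ΣxΣy = 135955 − 128960 = 6995
nΣx² − (Σx)² = 279490 − 270400 = 9090; nΣy² − (Σy)² = 68190 − 61504 = 6686
r = 6995 / √(9090 × 6686) = 6995 / 7795.8797 ≈ 0.897

0.897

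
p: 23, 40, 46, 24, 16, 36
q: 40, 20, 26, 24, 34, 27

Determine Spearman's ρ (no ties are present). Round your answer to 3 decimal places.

-0.657

Rank p: 2, 5, 6, 3, 1, 4
Rank q: 6, 1, 3, 2, 5, 4
d = rank(p) − rank(q): -4, 4, 3, 1, -4, 0; Σd² = 58
ρ = 1 − 6Σd² / [n(n²−1)] = 1 − 6×58 / (6×35) = 1 − 348/210 ≈ -0.657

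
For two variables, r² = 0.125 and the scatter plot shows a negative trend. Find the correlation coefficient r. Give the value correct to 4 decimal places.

-0.3536

|r| = √0.125 = 0.3536
The association is negative, so r = −0.3536.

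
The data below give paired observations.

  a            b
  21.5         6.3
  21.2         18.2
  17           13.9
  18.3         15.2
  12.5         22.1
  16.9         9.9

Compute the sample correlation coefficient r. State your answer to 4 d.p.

n = 6, Σa = 107.4, Σb = 85.6, Σa² = 1977.44, Σb² = 1381.6, Σab = 1479.31
nΣab − ΣaΣb = 8875.86 − 9193.44 = -317.58
nΣa² − (Σa)² = 11864.64 − 11534.76 = 329.88; nΣb² − (Σb)² = 8289.6 − 7327.36 = 962.24
r = -317.58 / √(329.88 × 962.24) = -317.58 / 563.4037 ≈ -0.5637

-0.5637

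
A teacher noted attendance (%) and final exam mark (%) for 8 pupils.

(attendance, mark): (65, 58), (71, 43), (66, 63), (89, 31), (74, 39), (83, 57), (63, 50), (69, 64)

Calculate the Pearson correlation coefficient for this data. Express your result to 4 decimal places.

-0.5715

n = 8, Σx = 580, Σy = 405, Σx² = 42638, Σy² = 21509, Σxy = 28923
nΣxy − ΣxΣy = 231384 − 234900 = -3516
nΣx² − (Σx)² = 341104 − 336400 = 4704; nΣy² − (Σy)² = 172072 − 164025 = 8047
r = -3516 / √(4704 × 8047) = -3516 / 6152.4863 ≈ -0.5715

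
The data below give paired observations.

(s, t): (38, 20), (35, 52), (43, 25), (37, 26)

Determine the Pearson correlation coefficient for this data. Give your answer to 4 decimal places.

n = 4, Σs = 153, Σt = 123, Σs² = 5887, Σt² = 4405, Σst = 4617
nΣst − ΣsΣt = 18468 − 18819 = -351
nΣs² − (Σs)² = 23548 − 23409 = 139; nΣt² − (Σt)² = 17620 − 15129 = 2491
r = -351 / √(139 × 2491) = -351 / 588.4293 ≈ -0.5965

-0.5965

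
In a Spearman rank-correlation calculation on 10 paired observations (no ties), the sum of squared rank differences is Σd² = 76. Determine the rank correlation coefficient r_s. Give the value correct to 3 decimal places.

0.539

ρ = 1 − 6Σd² / [n(n²−1)] = 1 − 6×76 / (10×99)
  = 1 − 456/990 = 1 − 0.4606 ≈ 0.539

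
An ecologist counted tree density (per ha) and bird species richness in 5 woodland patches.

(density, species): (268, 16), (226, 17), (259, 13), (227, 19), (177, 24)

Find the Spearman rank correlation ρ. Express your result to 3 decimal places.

-0.800

Rank density: 5, 2, 4, 3, 1
Rank species: 2, 3, 1, 4, 5
d = rank(density) − rank(species): 3, -1, 3, -1, -4; Σd² = 36
ρ = 1 − 6Σd² / [n(n²−1)] = 1 − 6×36 / (5×24) = 1 − 216/120 ≈ -0.800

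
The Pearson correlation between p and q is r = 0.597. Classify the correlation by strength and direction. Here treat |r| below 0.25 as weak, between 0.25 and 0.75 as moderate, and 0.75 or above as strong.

r = 0.597 > 0 so the relationship is positive.
|r| = 0.597, which falls in the moderate range.

moderate positive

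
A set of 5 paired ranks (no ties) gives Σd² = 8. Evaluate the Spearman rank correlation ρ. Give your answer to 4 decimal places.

0.6000

ρ = 1 − 6Σd² / [n(n²−1)] = 1 − 6×8 / (5×24)
  = 1 − 48/120 = 1 − 0.40000 ≈ 0.6000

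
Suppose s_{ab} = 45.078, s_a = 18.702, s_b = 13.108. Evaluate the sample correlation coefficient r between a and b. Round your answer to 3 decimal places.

0.184

r = Cov(a,b) / (s_a · s_b) = 45.078 / (18.702 × 13.108)
  = 45.078 / 245.1458 ≈ 0.184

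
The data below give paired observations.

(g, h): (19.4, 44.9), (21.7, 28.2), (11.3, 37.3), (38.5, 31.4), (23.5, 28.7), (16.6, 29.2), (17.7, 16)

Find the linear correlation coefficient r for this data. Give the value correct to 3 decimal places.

-0.058

n = 7, Σg = 148.7, Σh = 215.7, Σg² = 3598.29, Σh² = 7120.83, Σgh = 4555.76
nΣgh − ΣgΣh = 31890.32 − 32074.59 = -184.27
nΣg² − (Σg)² = 25188.03 − 22111.69 = 3076.34; nΣh² − (Σh)² = 49845.81 − 46526.49 = 3319.32
r = -184.27 / √(3076.34 × 3319.32) = -184.27 / 3195.5214 ≈ -0.058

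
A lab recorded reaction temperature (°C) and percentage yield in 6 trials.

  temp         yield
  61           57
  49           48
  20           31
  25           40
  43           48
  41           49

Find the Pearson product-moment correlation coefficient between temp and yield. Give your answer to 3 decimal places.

0.955

n = 6, Σx = 239, Σy = 273, Σx² = 10677, Σy² = 12819, Σxy = 11522
nΣxy − ΣxΣy = 69132 − 65247 = 3885
nΣx² − (Σx)² = 64062 − 57121 = 6941; nΣy² − (Σy)² = 76914 − 74529 = 2385
r = 3885 / √(6941 × 2385) = 3885 / 4068.6957 ≈ 0.955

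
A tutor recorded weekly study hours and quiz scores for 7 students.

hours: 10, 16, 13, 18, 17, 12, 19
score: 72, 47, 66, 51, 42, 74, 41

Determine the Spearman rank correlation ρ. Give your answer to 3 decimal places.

-0.857

Rank hours: 1, 4, 3, 6, 5, 2, 7
Rank score: 6, 3, 5, 4, 2, 7, 1
d = rank(hours) − rank(score): -5, 1, -2, 2, 3, -5, 6; Σd² = 104
ρ = 1 − 6Σd² / [n(n²−1)] = 1 − 6×104 / (7×48) = 1 − 624/336 ≈ -0.857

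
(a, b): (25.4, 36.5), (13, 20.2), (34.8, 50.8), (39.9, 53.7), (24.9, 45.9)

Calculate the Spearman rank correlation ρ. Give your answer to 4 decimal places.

0.9000

Rank a: 3, 1, 4, 5, 2
Rank b: 2, 1, 4, 5, 3
d = rank(a) − rank(b): 1, 0, 0, 0, -1; Σd² = 2
ρ = 1 − 6Σd² / [n(n²−1)] = 1 − 6×2 / (5×24) = 1 − 12/120 ≈ 0.9000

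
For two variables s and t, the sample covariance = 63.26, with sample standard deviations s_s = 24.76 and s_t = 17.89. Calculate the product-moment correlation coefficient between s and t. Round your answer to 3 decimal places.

r = Cov(s,t) / (s_s · s_t) = 63.26 / (24.76 × 17.89)
  = 63.26 / 442.9564 ≈ 0.143

0.143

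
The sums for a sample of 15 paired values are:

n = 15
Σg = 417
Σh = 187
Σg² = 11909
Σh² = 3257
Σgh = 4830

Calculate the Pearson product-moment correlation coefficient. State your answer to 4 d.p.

r = (nΣgh − ΣgΣh) / √[(nΣg² − (Σg)²)(nΣh² − (Σh)²)]
Numerator: 15×4830 − 417×187 = -5529
Denominator: √[(178635 − 173889)(48855 − 34969)] = √[4746 × 13886] = 8118.0636
r = -5529 / 8118.0636 ≈ -0.6811

-0.6811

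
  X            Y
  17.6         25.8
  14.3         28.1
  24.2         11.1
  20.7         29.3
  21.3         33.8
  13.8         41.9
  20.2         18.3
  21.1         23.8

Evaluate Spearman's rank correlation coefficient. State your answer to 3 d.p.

-0.452

Rank X: 3, 2, 8, 5, 7, 1, 4, 6
Rank Y: 4, 5, 1, 6, 7, 8, 2, 3
d = rank(X) − rank(Y): -1, -3, 7, -1, 0, -7, 2, 3; Σd² = 122
ρ = 1 − 6Σd² / [n(n²−1)] = 1 − 6×122 / (8×63) = 1 − 732/504 ≈ -0.452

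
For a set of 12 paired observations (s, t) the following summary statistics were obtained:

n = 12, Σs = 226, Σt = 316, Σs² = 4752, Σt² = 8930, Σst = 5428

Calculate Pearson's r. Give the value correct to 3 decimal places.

r = (nΣst − ΣsΣt) / √[(nΣs² − (Σs)²)(nΣt² − (Σt)²)]
Numerator: 12×5428 − 226×316 = -6280
Denominator: √[(57024 − 51076)(107160 − 99856)] = √[5948 × 7304] = 6591.2208
r = -6280 / 6591.2208 ≈ -0.953

-0.953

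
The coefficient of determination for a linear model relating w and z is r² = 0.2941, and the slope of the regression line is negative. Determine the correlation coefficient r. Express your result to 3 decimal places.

-0.542

|r| = √0.2941 = 0.542
The association is negative, so r = −0.542.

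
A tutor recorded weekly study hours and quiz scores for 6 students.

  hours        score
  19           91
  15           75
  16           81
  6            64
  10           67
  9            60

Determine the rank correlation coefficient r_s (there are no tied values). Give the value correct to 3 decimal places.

Rank hours: 6, 4, 5, 1, 3, 2
Rank score: 6, 4, 5, 2, 3, 1
d = rank(hours) − rank(score): 0, 0, 0, -1, 0, 1; Σd² = 2
ρ = 1 − 6Σd² / [n(n²−1)] = 1 − 6×2 / (6×35) = 1 − 12/210 ≈ 0.943

0.943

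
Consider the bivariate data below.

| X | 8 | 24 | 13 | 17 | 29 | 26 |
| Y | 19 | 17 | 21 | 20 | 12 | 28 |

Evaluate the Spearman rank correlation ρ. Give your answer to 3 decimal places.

Rank X: 1, 4, 2, 3, 6, 5
Rank Y: 3, 2, 5, 4, 1, 6
d = rank(X) − rank(Y): -2, 2, -3, -1, 5, -1; Σd² = 44
ρ = 1 − 6Σd² / [n(n²−1)] = 1 − 6×44 / (6×35) = 1 − 264/210 ≈ -0.257

-0.257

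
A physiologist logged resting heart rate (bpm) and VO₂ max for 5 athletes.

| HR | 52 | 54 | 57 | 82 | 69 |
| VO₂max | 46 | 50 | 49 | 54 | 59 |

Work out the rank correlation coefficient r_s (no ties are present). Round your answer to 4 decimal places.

0.8000

Rank HR: 1, 2, 3, 5, 4
Rank VO₂max: 1, 3, 2, 4, 5
d = rank(HR) − rank(VO₂max): 0, -1, 1, 1, -1; Σd² = 4
ρ = 1 − 6Σd² / [n(n²−1)] = 1 − 6×4 / (5×24) = 1 − 24/120 ≈ 0.8000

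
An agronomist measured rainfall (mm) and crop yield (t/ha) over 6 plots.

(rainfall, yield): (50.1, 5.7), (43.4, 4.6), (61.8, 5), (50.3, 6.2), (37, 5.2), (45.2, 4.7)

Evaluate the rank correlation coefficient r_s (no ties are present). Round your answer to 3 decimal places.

0.371

Rank rainfall: 4, 2, 6, 5, 1, 3
Rank yield: 5, 1, 3, 6, 4, 2
d = rank(rainfall) − rank(yield): -1, 1, 3, -1, -3, 1; Σd² = 22
ρ = 1 − 6Σd² / [n(n²−1)] = 1 − 6×22 / (6×35) = 1 − 132/210 ≈ 0.371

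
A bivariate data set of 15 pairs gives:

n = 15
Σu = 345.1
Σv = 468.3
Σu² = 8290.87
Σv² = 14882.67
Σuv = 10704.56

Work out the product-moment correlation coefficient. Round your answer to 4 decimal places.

-0.2288

r = (nΣuv − ΣuΣv) / √[(nΣu² − (Σu)²)(nΣv² − (Σv)²)]
Numerator: 15×10704.56 − 345.1×468.3 = -1041.93
Denominator: √[(124363.05 − 119094.01)(223240.05 − 219304.89)] = √[5269.04 × 3935.16] = 4553.5168
r = -1041.93 / 4553.5168 ≈ -0.2288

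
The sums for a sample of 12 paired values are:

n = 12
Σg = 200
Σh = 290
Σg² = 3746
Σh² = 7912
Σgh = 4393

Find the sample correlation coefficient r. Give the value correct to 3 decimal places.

r = (nΣgh − ΣgΣh) / √[(nΣg² − (Σg)²)(nΣh² − (Σh)²)]
Numerator: 12×4393 − 200×290 = -5284
Denominator: √[(44952 − 40000)(94944 − 84100)] = √[4952 × 10844] = 7327.9934
r = -5284 / 7327.9934 ≈ -0.721

-0.721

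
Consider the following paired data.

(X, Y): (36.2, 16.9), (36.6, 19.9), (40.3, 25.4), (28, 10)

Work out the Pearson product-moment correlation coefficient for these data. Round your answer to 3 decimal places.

0.970

n = 4, ΣX = 141.1, ΣY = 72.2, ΣX² = 5058.09, ΣY² = 1426.78, ΣXY = 2643.74
nΣXY − ΣXΣY = 10574.96 − 10187.42 = 387.54
nΣX² − (ΣX)² = 20232.36 − 19909.21 = 323.15; nΣY² − (ΣY)² = 5707.12 − 5212.84 = 494.28
r = 387.54 / √(323.15 × 494.28) = 387.54 / 399.6581 ≈ 0.970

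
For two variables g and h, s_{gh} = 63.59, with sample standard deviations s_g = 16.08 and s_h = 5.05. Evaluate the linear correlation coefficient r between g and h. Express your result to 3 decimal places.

r = Cov(g,h) / (s_g · s_h) = 63.59 / (16.08 × 5.05)
  = 63.59 / 81.2040 ≈ 0.783

0.783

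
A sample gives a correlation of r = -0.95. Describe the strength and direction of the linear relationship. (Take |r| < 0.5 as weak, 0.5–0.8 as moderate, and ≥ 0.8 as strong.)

r = -0.95 < 0 so the relationship is negative.
|r| = 0.95, which falls in the strong range.

strong negative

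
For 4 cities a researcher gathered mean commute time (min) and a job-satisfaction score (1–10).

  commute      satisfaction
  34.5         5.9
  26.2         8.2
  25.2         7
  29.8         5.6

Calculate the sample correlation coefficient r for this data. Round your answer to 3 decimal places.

-0.712

n = 4, Σx = 115.7, Σy = 26.7, Σx² = 3399.77, Σy² = 182.41, Σxy = 761.67
nΣxy − ΣxΣy = 3046.68 − 3089.19 = -42.51
nΣx² − (Σx)² = 13599.08 − 13386.49 = 212.59; nΣy² − (Σy)² = 729.64 − 712.89 = 16.75
r = -42.51 / √(212.59 × 16.75) = -42.51 / 59.6731 ≈ -0.712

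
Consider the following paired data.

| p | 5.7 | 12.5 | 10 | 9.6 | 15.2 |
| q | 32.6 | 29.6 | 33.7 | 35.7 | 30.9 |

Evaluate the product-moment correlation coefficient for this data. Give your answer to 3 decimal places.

n = 5, Σp = 53, Σq = 162.5, Σp² = 611.94, Σq² = 5303.91, Σpq = 1705.22
nΣpq − ΣpΣq = 8526.1 − 8612.5 = -86.4
nΣp² − (Σp)² = 3059.7 − 2809 = 250.7; nΣq² − (Σq)² = 26519.55 − 26406.25 = 113.3
r = -86.4 / √(250.7 × 113.3) = -86.4 / 168.5358 ≈ -0.513

-0.513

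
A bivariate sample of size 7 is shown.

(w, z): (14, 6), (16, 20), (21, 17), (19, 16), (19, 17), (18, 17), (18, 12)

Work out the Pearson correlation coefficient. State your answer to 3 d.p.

0.557

n = 7, Σw = 125, Σz = 105, Σw² = 2263, Σz² = 1703, Σwz = 1910
nΣwz − ΣwΣz = 13370 − 13125 = 245
nΣw² − (Σw)² = 15841 − 15625 = 216; nΣz² − (Σz)² = 11921 − 11025 = 896
r = 245 / √(216 × 896) = 245 / 439.9273 ≈ 0.557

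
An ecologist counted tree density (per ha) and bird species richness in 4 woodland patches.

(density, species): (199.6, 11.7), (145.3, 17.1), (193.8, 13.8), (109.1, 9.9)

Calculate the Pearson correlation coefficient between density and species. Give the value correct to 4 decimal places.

n = 4, Σx = 647.8, Σy = 52.5, Σx² = 110413.5, Σy² = 717.75, Σxy = 8574.48
nΣxy − ΣxΣy = 34297.92 − 34009.5 = 288.42
nΣx² − (Σx)² = 441654 − 419644.84 = 22009.16; nΣy² − (Σy)² = 2871 − 2756.25 = 114.75
r = 288.42 / √(22009.16 × 114.75) = 288.42 / 1589.1983 ≈ 0.1815

0.1815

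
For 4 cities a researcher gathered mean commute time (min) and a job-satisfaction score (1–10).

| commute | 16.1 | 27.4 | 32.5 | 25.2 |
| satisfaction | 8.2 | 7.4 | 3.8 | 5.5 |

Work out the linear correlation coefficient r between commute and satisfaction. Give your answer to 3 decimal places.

n = 4, Σx = 101.2, Σy = 24.9, Σx² = 2701.26, Σy² = 166.69, Σxy = 596.88
nΣxy − ΣxΣy = 2387.52 − 2519.88 = -132.36
nΣx² − (Σx)² = 10805.04 − 10241.44 = 563.6; nΣy² − (Σy)² = 666.76 − 620.01 = 46.75
r = -132.36 / √(563.6 × 46.75) = -132.36 / 162.3216 ≈ -0.815

-0.815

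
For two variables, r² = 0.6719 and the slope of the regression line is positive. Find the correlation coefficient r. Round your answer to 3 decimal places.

0.820

|r| = √0.6719 = 0.820
The association is positive, so r = 0.820.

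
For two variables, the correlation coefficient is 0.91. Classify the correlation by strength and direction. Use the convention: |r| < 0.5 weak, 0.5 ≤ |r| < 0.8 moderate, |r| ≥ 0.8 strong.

r = 0.91 > 0 so the relationship is positive.
|r| = 0.91, which falls in the strong range.

strong positive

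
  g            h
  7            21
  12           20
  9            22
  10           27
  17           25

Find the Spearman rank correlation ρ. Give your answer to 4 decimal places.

Rank g: 1, 4, 2, 3, 5
Rank h: 2, 1, 3, 5, 4
d = rank(g) − rank(h): -1, 3, -1, -2, 1; Σd² = 16
ρ = 1 − 6Σd² / [n(n²−1)] = 1 − 6×16 / (5×24) = 1 − 96/120 ≈ 0.2000

0.2000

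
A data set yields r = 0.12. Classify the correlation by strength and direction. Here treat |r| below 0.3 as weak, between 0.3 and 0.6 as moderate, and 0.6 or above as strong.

r = 0.12 > 0 so the relationship is positive.
|r| = 0.12, which falls in the weak range.

weak positive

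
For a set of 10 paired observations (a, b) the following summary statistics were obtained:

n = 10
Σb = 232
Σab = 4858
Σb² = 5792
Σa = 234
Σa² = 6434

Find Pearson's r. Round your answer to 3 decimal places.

r = (nΣab − ΣaΣb) / √[(nΣa² − (Σa)²)(nΣb² − (Σb)²)]
Numerator: 10×4858 − 234×232 = -5708
Denominator: √[(64340 − 54756)(57920 − 53824)] = √[9584 × 4096] = 6265.4660
r = -5708 / 6265.4660 ≈ -0.911

-0.911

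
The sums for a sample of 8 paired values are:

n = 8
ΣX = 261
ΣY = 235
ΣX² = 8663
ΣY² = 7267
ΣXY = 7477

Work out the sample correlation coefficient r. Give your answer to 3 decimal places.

r = (nΣXY − ΣXΣY) / √[(nΣX² − (ΣX)²)(nΣY² − (ΣY)²)]
Numerator: 8×7477 − 261×235 = -1519
Denominator: √[(69304 − 68121)(58136 − 55225)] = √[1183 × 2911] = 1855.7244
r = -1519 / 1855.7244 ≈ -0.819

-0.819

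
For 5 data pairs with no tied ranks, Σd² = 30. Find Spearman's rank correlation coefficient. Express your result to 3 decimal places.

ρ = 1 − 6Σd² / [n(n²−1)] = 1 − 6×30 / (5×24)
  = 1 − 180/120 = 1 − 1.5000 ≈ -0.500

-0.500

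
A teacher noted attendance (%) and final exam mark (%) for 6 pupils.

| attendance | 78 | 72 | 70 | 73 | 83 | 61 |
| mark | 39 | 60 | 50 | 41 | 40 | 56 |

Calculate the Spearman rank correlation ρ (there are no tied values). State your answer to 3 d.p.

-0.771

Rank attendance: 5, 3, 2, 4, 6, 1
Rank mark: 1, 6, 4, 3, 2, 5
d = rank(attendance) − rank(mark): 4, -3, -2, 1, 4, -4; Σd² = 62
ρ = 1 − 6Σd² / [n(n²−1)] = 1 − 6×62 / (6×35) = 1 − 372/210 ≈ -0.771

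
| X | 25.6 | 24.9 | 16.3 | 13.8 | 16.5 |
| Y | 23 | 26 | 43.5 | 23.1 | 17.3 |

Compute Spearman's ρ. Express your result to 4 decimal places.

-0.3000

Rank X: 5, 4, 2, 1, 3
Rank Y: 2, 4, 5, 3, 1
d = rank(X) − rank(Y): 3, 0, -3, -2, 2; Σd² = 26
ρ = 1 − 6Σd² / [n(n²−1)] = 1 − 6×26 / (5×24) = 1 − 156/120 ≈ -0.3000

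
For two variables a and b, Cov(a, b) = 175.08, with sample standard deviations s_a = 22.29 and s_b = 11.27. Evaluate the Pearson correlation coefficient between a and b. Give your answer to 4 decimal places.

r = Cov(a,b) / (s_a · s_b) = 175.08 / (22.29 × 11.27)
  = 175.08 / 251.2083 ≈ 0.6970

0.6970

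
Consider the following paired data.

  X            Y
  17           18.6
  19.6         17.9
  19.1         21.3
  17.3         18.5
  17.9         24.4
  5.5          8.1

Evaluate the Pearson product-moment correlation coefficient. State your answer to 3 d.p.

n = 6, ΣX = 96.4, ΣY = 108.8, ΣX² = 1687.92, ΣY² = 2123.28, ΣXY = 1875.23
nΣXY − ΣXΣY = 11251.38 − 10488.32 = 763.06
nΣX² − (ΣX)² = 10127.52 − 9292.96 = 834.56; nΣY² − (ΣY)² = 12739.68 − 11837.44 = 902.24
r = 763.06 / √(834.56 × 902.24) = 763.06 / 867.7404 ≈ 0.879

0.879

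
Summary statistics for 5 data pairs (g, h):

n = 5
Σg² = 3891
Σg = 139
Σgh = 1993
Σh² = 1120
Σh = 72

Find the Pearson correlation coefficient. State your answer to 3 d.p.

r = (nΣgh − ΣgΣh) / √[(nΣg² − (Σg)²)(nΣh² − (Σh)²)]
Numerator: 5×1993 − 139×72 = -43
Denominator: √[(19455 − 19321)(5600 − 5184)] = √[134 × 416] = 236.1017
r = -43 / 236.1017 ≈ -0.182

-0.182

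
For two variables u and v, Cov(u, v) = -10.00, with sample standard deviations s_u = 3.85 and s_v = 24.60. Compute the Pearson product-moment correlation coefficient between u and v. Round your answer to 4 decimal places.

r = Cov(u,v) / (s_u · s_v) = -10.00 / (3.85 × 24.60)
  = -10.00 / 94.7100 ≈ -0.1056

-0.1056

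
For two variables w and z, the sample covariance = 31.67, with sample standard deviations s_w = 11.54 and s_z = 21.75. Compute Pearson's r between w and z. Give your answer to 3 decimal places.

0.126

r = Cov(w,z) / (s_w · s_z) = 31.67 / (11.54 × 21.75)
  = 31.67 / 250.9950 ≈ 0.126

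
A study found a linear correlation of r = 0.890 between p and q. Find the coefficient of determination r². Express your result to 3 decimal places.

0.792

r² = (0.890)² = 0.792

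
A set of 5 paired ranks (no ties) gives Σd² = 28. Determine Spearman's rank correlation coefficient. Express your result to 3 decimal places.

-0.400

ρ = 1 − 6Σd² / [n(n²−1)] = 1 − 6×28 / (5×24)
  = 1 − 168/120 = 1 − 1.4000 ≈ -0.400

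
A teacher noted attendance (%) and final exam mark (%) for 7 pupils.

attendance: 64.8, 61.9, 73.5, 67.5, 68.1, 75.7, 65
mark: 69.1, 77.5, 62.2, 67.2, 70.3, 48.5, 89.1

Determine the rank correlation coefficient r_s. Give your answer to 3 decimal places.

Rank attendance: 2, 1, 6, 4, 5, 7, 3
Rank mark: 4, 6, 2, 3, 5, 1, 7
d = rank(attendance) − rank(mark): -2, -5, 4, 1, 0, 6, -4; Σd² = 98
ρ = 1 − 6Σd² / [n(n²−1)] = 1 − 6×98 / (7×48) = 1 − 588/336 ≈ -0.750

-0.750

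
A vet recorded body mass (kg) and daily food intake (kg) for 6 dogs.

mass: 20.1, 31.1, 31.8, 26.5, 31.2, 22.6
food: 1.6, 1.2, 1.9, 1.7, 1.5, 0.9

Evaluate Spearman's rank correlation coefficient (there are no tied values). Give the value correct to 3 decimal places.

0.371

Rank mass: 1, 4, 6, 3, 5, 2
Rank food: 4, 2, 6, 5, 3, 1
d = rank(mass) − rank(food): -3, 2, 0, -2, 2, 1; Σd² = 22
ρ = 1 − 6Σd² / [n(n²−1)] = 1 − 6×22 / (6×35) = 1 − 132/210 ≈ 0.371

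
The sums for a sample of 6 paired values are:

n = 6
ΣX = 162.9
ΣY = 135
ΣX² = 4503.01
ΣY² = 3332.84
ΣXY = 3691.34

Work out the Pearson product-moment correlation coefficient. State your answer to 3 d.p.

r = (nΣXY − ΣXΣY) / √[(nΣX² − (ΣX)²)(nΣY² − (ΣY)²)]
Numerator: 6×3691.34 − 162.9×135 = 156.54
Denominator: √[(27018.06 − 26536.41)(19997.04 − 18225)] = √[481.65 × 1772.04] = 923.8523
r = 156.54 / 923.8523 ≈ 0.169

0.169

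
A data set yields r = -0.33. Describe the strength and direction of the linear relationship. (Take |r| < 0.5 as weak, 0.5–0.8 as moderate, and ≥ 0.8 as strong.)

r = -0.33 < 0 so the relationship is negative.
|r| = 0.33, which falls in the weak range.

weak negative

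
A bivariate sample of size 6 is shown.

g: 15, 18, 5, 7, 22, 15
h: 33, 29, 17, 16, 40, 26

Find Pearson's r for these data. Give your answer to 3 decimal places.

n = 6, Σg = 82, Σh = 161, Σg² = 1332, Σh² = 4751, Σgh = 2484
nΣgh − ΣgΣh = 14904 − 13202 = 1702
nΣg² − (Σg)² = 7992 − 6724 = 1268; nΣh² − (Σh)² = 28506 − 25921 = 2585
r = 1702 / √(1268 × 2585) = 1702 / 1810.4640 ≈ 0.940

0.940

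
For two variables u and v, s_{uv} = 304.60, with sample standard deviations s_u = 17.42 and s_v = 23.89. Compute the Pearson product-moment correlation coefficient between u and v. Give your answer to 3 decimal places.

r = Cov(u,v) / (s_u · s_v) = 304.60 / (17.42 × 23.89)
  = 304.60 / 416.1638 ≈ 0.732

0.732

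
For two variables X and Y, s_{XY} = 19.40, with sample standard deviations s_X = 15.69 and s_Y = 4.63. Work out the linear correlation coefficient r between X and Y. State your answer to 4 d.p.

0.2671

r = Cov(X,Y) / (s_X · s_Y) = 19.40 / (15.69 × 4.63)
  = 19.40 / 72.6447 ≈ 0.2671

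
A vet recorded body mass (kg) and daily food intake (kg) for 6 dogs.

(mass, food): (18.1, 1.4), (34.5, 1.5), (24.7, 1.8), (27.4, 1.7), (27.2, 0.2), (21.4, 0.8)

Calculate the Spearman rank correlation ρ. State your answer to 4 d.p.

0.2571

Rank mass: 1, 6, 3, 5, 4, 2
Rank food: 3, 4, 6, 5, 1, 2
d = rank(mass) − rank(food): -2, 2, -3, 0, 3, 0; Σd² = 26
ρ = 1 − 6Σd² / [n(n²−1)] = 1 − 6×26 / (6×35) = 1 − 156/210 ≈ 0.2571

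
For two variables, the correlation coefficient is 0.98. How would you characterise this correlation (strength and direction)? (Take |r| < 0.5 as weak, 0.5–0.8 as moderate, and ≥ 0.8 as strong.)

r = 0.98 > 0 so the relationship is positive.
|r| = 0.98, which falls in the strong range.

strong positive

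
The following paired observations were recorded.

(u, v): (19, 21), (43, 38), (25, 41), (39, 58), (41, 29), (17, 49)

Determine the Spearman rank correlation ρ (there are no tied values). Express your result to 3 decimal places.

Rank u: 2, 6, 3, 4, 5, 1
Rank v: 1, 3, 4, 6, 2, 5
d = rank(u) − rank(v): 1, 3, -1, -2, 3, -4; Σd² = 40
ρ = 1 − 6Σd² / [n(n²−1)] = 1 − 6×40 / (6×35) = 1 − 240/210 ≈ -0.143

-0.143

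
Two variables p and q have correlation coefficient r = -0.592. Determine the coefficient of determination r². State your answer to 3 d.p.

r² = (-0.592)² = 0.350

0.350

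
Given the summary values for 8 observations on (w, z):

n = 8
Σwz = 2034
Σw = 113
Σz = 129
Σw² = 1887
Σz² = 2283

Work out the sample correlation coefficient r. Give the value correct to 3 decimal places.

0.872

r = (nΣwz − ΣwΣz) / √[(nΣw² − (Σw)²)(nΣz² − (Σz)²)]
Numerator: 8×2034 − 113×129 = 1695
Denominator: √[(15096 − 12769)(18264 − 16641)] = √[2327 × 1623] = 1943.3788
r = 1695 / 1943.3788 ≈ 0.872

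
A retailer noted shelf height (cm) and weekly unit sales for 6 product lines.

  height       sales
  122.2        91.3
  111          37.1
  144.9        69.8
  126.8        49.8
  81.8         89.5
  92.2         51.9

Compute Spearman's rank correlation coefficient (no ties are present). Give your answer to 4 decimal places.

Rank height: 4, 3, 6, 5, 1, 2
Rank sales: 6, 1, 4, 2, 5, 3
d = rank(height) − rank(sales): -2, 2, 2, 3, -4, -1; Σd² = 38
ρ = 1 − 6Σd² / [n(n²−1)] = 1 − 6×38 / (6×35) = 1 − 228/210 ≈ -0.0857

-0.0857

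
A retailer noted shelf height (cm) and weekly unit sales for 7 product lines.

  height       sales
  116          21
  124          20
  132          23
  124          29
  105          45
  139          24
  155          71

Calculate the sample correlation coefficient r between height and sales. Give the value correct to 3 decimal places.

0.454

n = 7, Σx = 895, Σy = 233, Σx² = 116003, Σy² = 9853, Σxy = 30614
nΣxy − ΣxΣy = 214298 − 208535 = 5763
nΣx² − (Σx)² = 812021 − 801025 = 10996; nΣy² − (Σy)² = 68971 − 54289 = 14682
r = 5763 / √(10996 × 14682) = 5763 / 12706.0329 ≈ 0.454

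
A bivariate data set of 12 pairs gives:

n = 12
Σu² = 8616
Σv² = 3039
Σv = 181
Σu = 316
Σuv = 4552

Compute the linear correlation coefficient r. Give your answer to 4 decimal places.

-0.7104

r = (nΣuv − ΣuΣv) / √[(nΣu² − (Σu)²)(nΣv² − (Σv)²)]
Numerator: 12×4552 − 316×181 = -2572
Denominator: √[(103392 − 99856)(36468 − 32761)] = √[3536 × 3707] = 3620.4906
r = -2572 / 3620.4906 ≈ -0.7104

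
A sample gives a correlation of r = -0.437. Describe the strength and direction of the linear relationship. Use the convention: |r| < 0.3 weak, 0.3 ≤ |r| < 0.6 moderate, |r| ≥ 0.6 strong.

r = -0.437 < 0 so the relationship is negative.
|r| = 0.437, which falls in the moderate range.

moderate negative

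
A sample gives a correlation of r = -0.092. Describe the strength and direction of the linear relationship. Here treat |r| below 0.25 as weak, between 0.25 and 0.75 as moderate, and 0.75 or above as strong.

r = -0.092 < 0 so the relationship is negative.
|r| = 0.092, which falls in the weak range.

weak negative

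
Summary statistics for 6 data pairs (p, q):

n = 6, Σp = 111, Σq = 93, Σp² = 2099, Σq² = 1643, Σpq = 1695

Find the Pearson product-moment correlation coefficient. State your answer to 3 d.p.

r = (nΣpq − ΣpΣq) / √[(nΣp² − (Σp)²)(nΣq² − (Σq)²)]
Numerator: 6×1695 − 111×93 = -153
Denominator: √[(12594 − 12321)(9858 − 8649)] = √[273 × 1209] = 574.5059
r = -153 / 574.5059 ≈ -0.266

-0.266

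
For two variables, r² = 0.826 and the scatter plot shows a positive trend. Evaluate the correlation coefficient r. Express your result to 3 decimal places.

0.909

|r| = √0.826 = 0.909
The association is positive, so r = 0.909.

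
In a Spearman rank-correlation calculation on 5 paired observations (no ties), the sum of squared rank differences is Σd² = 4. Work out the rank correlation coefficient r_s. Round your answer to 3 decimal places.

ρ = 1 − 6Σd² / [n(n²−1)] = 1 − 6×4 / (5×24)
  = 1 − 24/120 = 1 − 0.2000 ≈ 0.800

0.800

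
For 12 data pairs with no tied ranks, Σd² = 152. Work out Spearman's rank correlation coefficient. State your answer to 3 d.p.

0.469

ρ = 1 − 6Σd² / [n(n²−1)] = 1 − 6×152 / (12×143)
  = 1 − 912/1716 = 1 − 0.5315 ≈ 0.469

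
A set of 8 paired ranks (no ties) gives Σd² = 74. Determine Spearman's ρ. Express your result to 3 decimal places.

ρ = 1 − 6Σd² / [n(n²−1)] = 1 − 6×74 / (8×63)
  = 1 − 444/504 = 1 − 0.8810 ≈ 0.119

0.119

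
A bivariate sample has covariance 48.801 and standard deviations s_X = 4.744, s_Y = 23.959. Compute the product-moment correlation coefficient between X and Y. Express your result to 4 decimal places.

0.4294

r = Cov(X,Y) / (s_X · s_Y) = 48.801 / (4.744 × 23.959)
  = 48.801 / 113.6615 ≈ 0.4294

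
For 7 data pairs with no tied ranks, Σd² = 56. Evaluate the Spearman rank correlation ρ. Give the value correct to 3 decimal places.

0.000

ρ = 1 − 6Σd² / [n(n²−1)] = 1 − 6×56 / (7×48)
  = 1 − 336/336 = 1 − 1.0000 ≈ 0.000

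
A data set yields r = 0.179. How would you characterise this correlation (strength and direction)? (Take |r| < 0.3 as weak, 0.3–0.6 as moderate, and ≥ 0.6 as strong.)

weak positive

r = 0.179 > 0 so the relationship is positive.
|r| = 0.179, which falls in the weak range.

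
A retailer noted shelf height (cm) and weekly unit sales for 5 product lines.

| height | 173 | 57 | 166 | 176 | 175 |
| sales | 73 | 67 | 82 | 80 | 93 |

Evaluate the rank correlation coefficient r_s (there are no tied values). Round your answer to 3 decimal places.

Rank height: 3, 1, 2, 5, 4
Rank sales: 2, 1, 4, 3, 5
d = rank(height) − rank(sales): 1, 0, -2, 2, -1; Σd² = 10
ρ = 1 − 6Σd² / [n(n²−1)] = 1 − 6×10 / (5×24) = 1 − 60/120 ≈ 0.500

0.500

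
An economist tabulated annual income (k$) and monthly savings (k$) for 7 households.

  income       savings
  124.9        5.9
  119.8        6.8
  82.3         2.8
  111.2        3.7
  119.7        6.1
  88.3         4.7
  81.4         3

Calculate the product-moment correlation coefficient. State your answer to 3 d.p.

n = 7, Σx = 727.6, Σy = 33, Σx² = 77841.72, Σy² = 170.88, Σxy = 3582.81
nΣxy − ΣxΣy = 25079.67 − 24010.8 = 1068.87
nΣx² − (Σx)² = 544892.04 − 529401.76 = 15490.28; nΣy² − (Σy)² = 1196.16 − 1089 = 107.16
r = 1068.87 / √(15490.28 × 107.16) = 1068.87 / 1288.3860 ≈ 0.830

0.830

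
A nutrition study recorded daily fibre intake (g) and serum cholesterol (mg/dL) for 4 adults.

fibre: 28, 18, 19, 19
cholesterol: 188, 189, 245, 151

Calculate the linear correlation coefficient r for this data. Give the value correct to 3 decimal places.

-0.079

n = 4, Σx = 84, Σy = 773, Σx² = 1830, Σy² = 153891, Σxy = 16190
nΣxy − ΣxΣy = 64760 − 64932 = -172
nΣx² − (Σx)² = 7320 − 7056 = 264; nΣy² − (Σy)² = 615564 − 597529 = 18035
r = -172 / √(264 × 18035) = -172 / 2182.0266 ≈ -0.079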